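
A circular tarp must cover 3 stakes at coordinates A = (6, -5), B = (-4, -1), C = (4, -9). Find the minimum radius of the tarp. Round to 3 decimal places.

Side lengths²: AB² = 116, AC² = 20, BC² = 128.
Since BC² = 128 < 116 + 20 = 136, the triangle is acute, so the smallest enclosing circle is the circumcircle.
Circumcentre = (1/3, -14/3), r² = 290/9.
r = √(290/9) ≈ 5.676.

5.676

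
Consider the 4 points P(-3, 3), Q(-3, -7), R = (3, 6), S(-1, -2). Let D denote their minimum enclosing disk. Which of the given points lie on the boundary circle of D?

Q, R

By Welzl's lemma the MEC is supported by two points (diametrically opposite) or three points (on a circumcircle).
The farthest pair is Q–R with squared distance 205. The circle on this segment as diameter has centre (0, -0.5) and r² = 205/4 = 51.25.
Check P: distance² to centre = 21.25 ≤ 51.25, so it lies inside.
All remaining points lie in this disk, and no smaller disk contains both endpoints, so this is the minimum enclosing circle.
The points at distance exactly r from the centre are Q, R — 2 points.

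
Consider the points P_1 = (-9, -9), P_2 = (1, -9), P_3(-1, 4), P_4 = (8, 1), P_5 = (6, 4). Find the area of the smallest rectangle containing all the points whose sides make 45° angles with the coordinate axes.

210

In coordinates u = x + y, v = x − y the rectangle is axis-aligned; the map (x,y)→(u,v) scales areas by 2.
u-values: -18, -8, 3, 9, 10; range = 10 − (-18) = 28.
v-values: 0, 10, -5, 7, 2; range = 10 − (-5) = 15.
Area = (28 × 15) / 2 = 210.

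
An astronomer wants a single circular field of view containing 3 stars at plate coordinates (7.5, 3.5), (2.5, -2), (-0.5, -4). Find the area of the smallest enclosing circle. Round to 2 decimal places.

Call the three points A, B, C in the order given.
Side lengths²: AB² = 55.25, AC² = 120.25, BC² = 13.
Since AC² = 120.25 ≥ 55.25 + 13 = 68.25, the angle opposite AC is not acute, so the smallest enclosing circle has AC as diameter.
Centre = midpoint of AC = (3.5, -0.25), r² = 120.25/4 = 30.0625.
Area = π·r² = π·30.0625 ≈ 94.44.

94.44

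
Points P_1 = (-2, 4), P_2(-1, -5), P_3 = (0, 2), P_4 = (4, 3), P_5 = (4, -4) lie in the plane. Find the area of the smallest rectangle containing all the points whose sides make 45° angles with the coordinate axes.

91

In coordinates u = x + y, v = x − y the rectangle is axis-aligned; the map (x,y)→(u,v) scales areas by 2.
u-values: 2, -6, 2, 7, 0; range = 7 − (-6) = 13.
v-values: -6, 4, -2, 1, 8; range = 8 − (-6) = 14.
Area = (13 × 14) / 2 = 91.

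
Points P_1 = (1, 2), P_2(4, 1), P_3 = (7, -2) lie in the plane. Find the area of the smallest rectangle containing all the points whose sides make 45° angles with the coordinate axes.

In coordinates u = x + y, v = x − y the rectangle is axis-aligned; the map (x,y)→(u,v) scales areas by 2.
u-values: 3, 5, 5; range = 5 − 3 = 2.
v-values: -1, 3, 9; range = 9 − (-1) = 10.
Area = (2 × 10) / 2 = 10.

10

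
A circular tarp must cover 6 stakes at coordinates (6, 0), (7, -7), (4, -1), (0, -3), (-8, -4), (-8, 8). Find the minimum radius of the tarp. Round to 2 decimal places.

10.61

By Welzl's lemma the MEC is supported by two points (diametrically opposite) or three points (on a circumcircle).
The farthest pair is (7, -7)–(-8, 8) with squared distance 450. The circle on this segment as diameter has centre (-0.5, 0.5) and r² = 450/4 = 112.5.
Check (6, 0): distance² to centre = 42.5 ≤ 112.5, so it lies inside.
All remaining points lie in this disk, and no smaller disk contains both endpoints, so this is the minimum enclosing circle.
r = √(112.5) ≈ 10.61.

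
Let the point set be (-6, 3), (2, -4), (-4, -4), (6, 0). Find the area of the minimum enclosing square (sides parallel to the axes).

144

The bounding box has width 12 and height 7.
An axis-aligned square enclosing the set must have side ≥ max(width, height).
So the minimum side is max(12, 7) = 12.
Area = 12² = 144.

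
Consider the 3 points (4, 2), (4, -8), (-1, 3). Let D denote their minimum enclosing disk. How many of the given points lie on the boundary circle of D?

Call the three points A, B, C in the order given.
Side lengths²: AB² = 100, AC² = 26, BC² = 146.
Since BC² = 146 ≥ 100 + 26 = 126, the angle opposite BC is not acute, so the smallest enclosing circle has BC as diameter.
Centre = midpoint of BC = (1.5, -2.5), r² = 146/4 = 36.5.
The points at distance exactly r from the centre are (4, -8), (-1, 3) — 2 points.

2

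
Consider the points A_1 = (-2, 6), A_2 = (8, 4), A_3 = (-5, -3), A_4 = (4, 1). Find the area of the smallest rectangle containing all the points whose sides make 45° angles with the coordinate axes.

In coordinates u = x + y, v = x − y the rectangle is axis-aligned; the map (x,y)→(u,v) scales areas by 2.
u-values: 4, 12, -8, 5; range = 12 − (-8) = 20.
v-values: -8, 4, -2, 3; range = 4 − (-8) = 12.
Area = (20 × 12) / 2 = 120.

120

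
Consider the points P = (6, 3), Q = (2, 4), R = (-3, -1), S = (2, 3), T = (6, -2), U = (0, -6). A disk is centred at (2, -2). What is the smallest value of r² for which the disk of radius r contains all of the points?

The required radius is the distance from (2, -2) to the farthest point.
Squared distances: 41, 36, 26, 25, 16, 20.
Maximum is 41, attained at P.

41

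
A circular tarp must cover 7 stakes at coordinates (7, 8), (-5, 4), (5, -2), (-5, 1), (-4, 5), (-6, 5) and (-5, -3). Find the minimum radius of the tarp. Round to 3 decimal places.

8.139

The farthest pair is (7, 8)–(-5, -3) with squared distance 265. The circle on this segment as diameter has centre (1, 2.5) and r² = 265/4 = 66.25.
Check (-5, 4): distance² to centre = 38.25 ≤ 66.25, so it lies inside.
All remaining points lie in this disk, and no smaller disk contains both endpoints, so this is the minimum enclosing circle.
r = √(66.25) ≈ 8.139.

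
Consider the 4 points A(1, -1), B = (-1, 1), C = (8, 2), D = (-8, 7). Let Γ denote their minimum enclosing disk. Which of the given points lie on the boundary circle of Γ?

C, D

By Welzl's lemma the MEC is supported by two points (diametrically opposite) or three points (on a circumcircle).
The farthest pair is C–D with squared distance 281. The circle on this segment as diameter has centre (0, 4.5) and r² = 281/4 = 70.25.
Check A: distance² to centre = 31.25 ≤ 70.25, so it lies inside.
All remaining points lie in this disk, and no smaller disk contains both endpoints, so this is the minimum enclosing circle.
The points at distance exactly r from the centre are C, D — 2 points.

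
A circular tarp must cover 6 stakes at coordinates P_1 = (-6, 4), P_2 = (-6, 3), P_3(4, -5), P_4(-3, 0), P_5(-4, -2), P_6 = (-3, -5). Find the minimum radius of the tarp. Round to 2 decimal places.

6.73

The farthest pair is P_1–P_3 with squared distance 181. The circle on this segment as diameter has centre (-1, -0.5) and r² = 181/4 = 45.25.
Check P_2: distance² to centre = 37.25 ≤ 45.25, so it lies inside.
All remaining points lie in this disk, and no smaller disk contains both endpoints, so this is the minimum enclosing circle.
r = √(45.25) ≈ 6.73.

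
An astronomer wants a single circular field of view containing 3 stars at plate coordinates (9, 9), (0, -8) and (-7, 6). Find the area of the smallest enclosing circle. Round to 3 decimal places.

314.320

Call the three points A, B, C in the order given.
Side lengths²: AB² = 370, AC² = 265, BC² = 245.
Since AB² = 370 < 265 + 245 = 510, the triangle is acute, so the smallest enclosing circle is the circumcircle.
Circumcentre = (29/14, 25/14), r² = 9805/98.
Area = π·r² = π·9805/98 ≈ 314.320.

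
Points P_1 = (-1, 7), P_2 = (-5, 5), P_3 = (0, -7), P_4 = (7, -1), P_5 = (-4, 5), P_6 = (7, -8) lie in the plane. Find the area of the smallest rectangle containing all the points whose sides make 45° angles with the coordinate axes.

162.5

In coordinates u = x + y, v = x − y the rectangle is axis-aligned; the map (x,y)→(u,v) scales areas by 2.
u-values: 6, 0, -7, 6, 1, -1; range = 6 − (-7) = 13.
v-values: -8, -10, 7, 8, -9, 15; range = 15 − (-10) = 25.
Area = (13 × 25) / 2 = 162.5.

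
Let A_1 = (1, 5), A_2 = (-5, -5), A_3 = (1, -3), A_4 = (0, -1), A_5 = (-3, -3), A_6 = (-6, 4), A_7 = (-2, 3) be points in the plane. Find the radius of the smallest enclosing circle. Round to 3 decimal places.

5.831

By Welzl's lemma the MEC is supported by two points (diametrically opposite) or three points (on a circumcircle).
The farthest pair is A_1–A_2 with squared distance 136. The circle on this segment as diameter has centre (-2, 0) and r² = 136/4 = 34.
Check A_3: distance² to centre = 18 ≤ 34, so it lies inside.
All remaining points lie in this disk, and no smaller disk contains both endpoints, so this is the minimum enclosing circle.
r = √34 ≈ 5.831.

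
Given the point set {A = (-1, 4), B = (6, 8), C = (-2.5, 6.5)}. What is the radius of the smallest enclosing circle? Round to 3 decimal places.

Side lengths²: AB² = 65, AC² = 8.5, BC² = 74.5.
Since BC² = 74.5 ≥ 65 + 8.5 = 73.5, the angle opposite BC is not acute, so the smallest enclosing circle has BC as diameter.
Centre = midpoint of BC = (1.75, 7.25), r² = 74.5/4 = 18.625.
r = √(18.625) ≈ 4.316.

4.316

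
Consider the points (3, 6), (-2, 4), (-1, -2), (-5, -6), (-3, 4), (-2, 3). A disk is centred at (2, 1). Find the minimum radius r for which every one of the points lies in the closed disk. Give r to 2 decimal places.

The required radius is the distance from (2, 1) to the farthest point.
Squared distances: 26, 25, 18, 98, 34, 20.
Maximum is 98, attained at (-5, -6).
r = √98 ≈ 9.90.

9.90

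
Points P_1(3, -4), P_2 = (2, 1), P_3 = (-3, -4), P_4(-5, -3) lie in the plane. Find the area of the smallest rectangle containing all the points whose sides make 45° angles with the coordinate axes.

49.5

In coordinates u = x + y, v = x − y the rectangle is axis-aligned; the map (x,y)→(u,v) scales areas by 2.
u-values: -1, 3, -7, -8; range = 3 − (-8) = 11.
v-values: 7, 1, 1, -2; range = 7 − (-2) = 9.
Area = (11 × 9) / 2 = 49.5.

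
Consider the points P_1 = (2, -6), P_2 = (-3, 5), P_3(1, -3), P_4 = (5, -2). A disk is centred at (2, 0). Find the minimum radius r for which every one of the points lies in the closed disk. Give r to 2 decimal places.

The required radius is the distance from (2, 0) to the farthest point.
Squared distances: 36, 50, 10, 13.
Maximum is 50, attained at P_2.
r = √50 ≈ 7.07.

7.07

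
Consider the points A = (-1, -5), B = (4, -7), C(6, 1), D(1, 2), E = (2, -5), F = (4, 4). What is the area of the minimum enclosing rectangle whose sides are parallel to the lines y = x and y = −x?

84

In coordinates u = x + y, v = x − y the rectangle is axis-aligned; the map (x,y)→(u,v) scales areas by 2.
u-values: -6, -3, 7, 3, -3, 8; range = 8 − (-6) = 14.
v-values: 4, 11, 5, -1, 7, 0; range = 11 − (-1) = 12.
Area = (14 × 12) / 2 = 84.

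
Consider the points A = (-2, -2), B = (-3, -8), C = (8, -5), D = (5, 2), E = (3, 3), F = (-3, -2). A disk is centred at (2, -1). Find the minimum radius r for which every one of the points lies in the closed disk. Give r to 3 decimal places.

8.602

The required radius is the distance from (2, -1) to the farthest point.
Squared distances: 17, 74, 52, 18, 17, 26.
Maximum is 74, attained at B.
r = √74 ≈ 8.602.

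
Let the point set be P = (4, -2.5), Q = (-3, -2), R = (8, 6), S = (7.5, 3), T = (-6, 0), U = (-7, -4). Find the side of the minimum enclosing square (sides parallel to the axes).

15

The bounding box has width 15 and height 10.
An axis-aligned square enclosing the set must have side ≥ max(width, height).
So the minimum side is max(15, 10) = 15.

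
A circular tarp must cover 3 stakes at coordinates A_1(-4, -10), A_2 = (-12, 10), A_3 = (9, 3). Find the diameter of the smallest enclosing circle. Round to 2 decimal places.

24.08

Side lengths²: A_1A_2² = 464, A_1A_3² = 338, A_2A_3² = 490.
Since A_2A_3² = 490 < 464 + 338 = 802, the triangle is acute, so the smallest enclosing circle is the circumcircle.
Circumcentre = (-3, 2), r² = 145.
Diameter = 2r = 2√145 ≈ 24.08.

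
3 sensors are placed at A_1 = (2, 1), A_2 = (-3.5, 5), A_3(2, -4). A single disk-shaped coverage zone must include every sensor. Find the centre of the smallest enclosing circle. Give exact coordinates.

Side lengths²: A_1A_2² = 46.25, A_1A_3² = 25, A_2A_3² = 111.25.
Since A_2A_3² = 111.25 ≥ 46.25 + 25 = 71.25, the angle opposite A_2A_3 is not acute, so the smallest enclosing circle has A_2A_3 as diameter.
Centre = midpoint of A_2A_3 = (-0.75, 0.5), r² = 111.25/4 = 27.8125.
Centre = (-0.75, 0.5).

(-0.75, 0.5)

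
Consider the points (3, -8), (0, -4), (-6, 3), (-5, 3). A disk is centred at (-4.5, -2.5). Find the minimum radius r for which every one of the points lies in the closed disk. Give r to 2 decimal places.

The required radius is the distance from (-4.5, -2.5) to the farthest point.
Squared distances: 86.5, 22.5, 32.5, 30.5.
Maximum is 86.5, attained at (3, -8).
r = √(86.5) ≈ 9.30.

9.30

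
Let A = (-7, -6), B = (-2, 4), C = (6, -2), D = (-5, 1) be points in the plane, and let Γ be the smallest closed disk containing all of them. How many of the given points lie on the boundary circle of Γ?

3

The minimum enclosing circle of a finite set is fixed by two of the points (as a diameter) or three (as a circumcircle).
The minimum enclosing circle is determined by three boundary points: A, B, C.
Their circumcentre is (-19/22, -31/11) with r² = 23125/484.
The farthest remaining point D is at distance² 15337/484 ≤ 23125/484.
The points at distance exactly r from the centre are A, B, C — 3 points.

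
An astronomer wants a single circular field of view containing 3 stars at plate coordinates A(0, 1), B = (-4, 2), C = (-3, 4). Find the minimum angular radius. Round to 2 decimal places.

2.17

Side lengths²: AB² = 17, AC² = 18, BC² = 5.
Since AC² = 18 < 17 + 5 = 22, the triangle is acute, so the smallest enclosing circle is the circumcircle.
Circumcentre = (-11/6, 13/6), r² = 85/18.
r = √(85/18) ≈ 2.17.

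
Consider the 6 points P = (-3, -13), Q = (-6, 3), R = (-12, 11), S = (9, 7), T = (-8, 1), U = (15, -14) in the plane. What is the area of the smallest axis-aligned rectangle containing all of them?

675

x ranges over [-12, 15], width 27.
y ranges over [-14, 11], height 25.
Area = 27 × 25 = 675.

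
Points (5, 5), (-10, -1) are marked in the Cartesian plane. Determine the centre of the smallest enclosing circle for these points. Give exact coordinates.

The smallest circle enclosing two points has them as diameter endpoints.
Centre = midpoint = (-2.5, 2); r² = |(5, 5)−(-10, -1)|²/4 = 261/4 = 65.25.
Centre = (-2.5, 2).

(-2.5, 2)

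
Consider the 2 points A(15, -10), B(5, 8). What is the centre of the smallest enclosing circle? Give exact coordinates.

The smallest circle enclosing two points has them as diameter endpoints.
Centre = midpoint = (10, -1); r² = |AB|²/4 = 424/4 = 106.
Centre = (10, -1).

(10, -1)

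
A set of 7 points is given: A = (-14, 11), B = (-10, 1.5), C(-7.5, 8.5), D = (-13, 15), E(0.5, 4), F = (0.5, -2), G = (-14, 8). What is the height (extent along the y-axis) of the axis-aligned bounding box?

17

max y = 15, min y = -2, so height = 17.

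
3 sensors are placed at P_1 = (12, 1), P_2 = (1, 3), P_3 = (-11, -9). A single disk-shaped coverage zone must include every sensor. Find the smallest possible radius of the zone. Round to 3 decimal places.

Side lengths²: P_1P_2² = 125, P_1P_3² = 629, P_2P_3² = 288.
Since P_1P_3² = 629 ≥ 288 + 125 = 413, the angle opposite P_1P_3 is not acute, so the smallest enclosing circle has P_1P_3 as diameter.
Centre = midpoint of P_1P_3 = (0.5, -4), r² = 629/4 = 157.25.
r = √(157.25) ≈ 12.540.

12.540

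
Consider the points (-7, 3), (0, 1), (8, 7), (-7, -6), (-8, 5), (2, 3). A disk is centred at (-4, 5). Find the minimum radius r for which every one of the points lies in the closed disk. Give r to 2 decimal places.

12.17

The required radius is the distance from (-4, 5) to the farthest point.
Squared distances: 13, 32, 148, 130, 16, 40.
Maximum is 148, attained at (8, 7).
r = √148 ≈ 12.17.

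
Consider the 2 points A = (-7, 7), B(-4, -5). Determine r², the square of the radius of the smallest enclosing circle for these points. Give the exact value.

38.25

The smallest circle enclosing two points has them as diameter endpoints.
Centre = midpoint = (-5.5, 1); r² = |AB|²/4 = 153/4 = 38.25.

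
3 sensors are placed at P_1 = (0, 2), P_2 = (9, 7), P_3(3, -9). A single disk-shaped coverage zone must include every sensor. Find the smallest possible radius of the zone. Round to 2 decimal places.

8.54

Side lengths²: P_1P_2² = 106, P_1P_3² = 130, P_2P_3² = 292.
Since P_2P_3² = 292 ≥ 130 + 106 = 236, the angle opposite P_2P_3 is not acute, so the smallest enclosing circle has P_2P_3 as diameter.
Centre = midpoint of P_2P_3 = (6, -1), r² = 292/4 = 73.
r = √73 ≈ 8.54.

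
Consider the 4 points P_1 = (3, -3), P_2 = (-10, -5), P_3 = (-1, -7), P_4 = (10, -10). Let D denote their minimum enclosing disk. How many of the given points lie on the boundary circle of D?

The minimum enclosing circle of a finite set is fixed by two of the points (as a diameter) or three (as a circumcircle).
The farthest pair is P_2–P_4 with squared distance 425. The circle on this segment as diameter has centre (0, -7.5) and r² = 425/4 = 106.25.
Check P_1: distance² to centre = 29.25 ≤ 106.25, so it lies inside.
All remaining points lie in this disk, and no smaller disk contains both endpoints, so this is the minimum enclosing circle.
The points at distance exactly r from the centre are P_2, P_4 — 2 points.

2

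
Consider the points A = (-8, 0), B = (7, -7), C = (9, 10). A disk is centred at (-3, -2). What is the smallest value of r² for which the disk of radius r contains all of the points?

The required radius is the distance from (-3, -2) to the farthest point.
Squared distances: 29, 125, 288.
Maximum is 288, attained at C.

288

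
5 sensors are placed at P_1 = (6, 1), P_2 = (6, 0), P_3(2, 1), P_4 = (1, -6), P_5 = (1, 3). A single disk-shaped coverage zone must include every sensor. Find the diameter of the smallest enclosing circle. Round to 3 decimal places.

9.265

A smallest enclosing disk is always determined by at most three of the input points on its boundary.
The minimum enclosing circle is determined by three boundary points: P_1, P_4, P_5.
Their circumcentre is (2.1, -1.5) with r² = 21.46.
The farthest remaining point P_2 is at distance² 17.46 ≤ 21.46.
Diameter = 2r = 2√(21.46) ≈ 9.265.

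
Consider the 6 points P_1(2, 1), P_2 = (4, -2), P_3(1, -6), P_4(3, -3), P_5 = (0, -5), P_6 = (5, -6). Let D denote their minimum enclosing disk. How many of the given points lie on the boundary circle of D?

The minimum enclosing circle of a finite set is fixed by two of the points (as a diameter) or three (as a circumcircle).
The minimum enclosing circle is determined by three boundary points: P_1, P_3, P_6.
Their circumcentre is (3, -19/7) with r² = 725/49.
The farthest remaining point P_5 is at distance² 697/49 ≤ 725/49.
The points at distance exactly r from the centre are P_1, P_3, P_6 — 3 points.

3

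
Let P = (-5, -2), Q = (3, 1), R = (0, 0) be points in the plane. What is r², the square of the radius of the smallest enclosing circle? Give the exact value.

Side lengths²: PQ² = 73, PR² = 29, QR² = 10.
Since PQ² = 73 ≥ 29 + 10 = 39, the angle opposite PQ is not acute, so the smallest enclosing circle has PQ as diameter.
Centre = midpoint of PQ = (-1, -0.5), r² = 73/4 = 18.25.

18.25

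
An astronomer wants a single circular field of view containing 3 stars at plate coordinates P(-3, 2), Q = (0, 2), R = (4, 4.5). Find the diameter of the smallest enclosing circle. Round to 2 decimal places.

7.43

Side lengths²: PQ² = 9, PR² = 55.25, QR² = 22.25.
Since PR² = 55.25 ≥ 22.25 + 9 = 31.25, the angle opposite PR is not acute, so the smallest enclosing circle has PR as diameter.
Centre = midpoint of PR = (0.5, 3.25), r² = 55.25/4 = 13.8125.
Diameter = 2r = 2√(13.8125) ≈ 7.43.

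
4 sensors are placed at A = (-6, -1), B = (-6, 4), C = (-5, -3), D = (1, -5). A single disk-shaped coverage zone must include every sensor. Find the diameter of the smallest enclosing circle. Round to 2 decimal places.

The minimum enclosing circle of a finite set is fixed by two of the points (as a diameter) or three (as a circumcircle).
The farthest pair is B–D with squared distance 130. The circle on this segment as diameter has centre (-2.5, -0.5) and r² = 130/4 = 32.5.
Check A: distance² to centre = 12.5 ≤ 32.5, so it lies inside.
All remaining points lie in this disk, and no smaller disk contains both endpoints, so this is the minimum enclosing circle.
Diameter = 2r = 2√(32.5) ≈ 11.40.

11.40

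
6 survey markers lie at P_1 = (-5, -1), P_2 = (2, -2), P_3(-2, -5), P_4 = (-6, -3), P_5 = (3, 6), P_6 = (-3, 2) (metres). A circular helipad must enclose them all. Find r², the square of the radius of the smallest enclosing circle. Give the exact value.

A smallest enclosing disk is always determined by at most three of the input points on its boundary.
The minimum enclosing circle is determined by three boundary points: P_3, P_4, P_5.
Their circumcentre is (-4/3, 4/3) with r² = 365/9.
The farthest remaining point P_2 is at distance² 200/9 ≤ 365/9.

365/9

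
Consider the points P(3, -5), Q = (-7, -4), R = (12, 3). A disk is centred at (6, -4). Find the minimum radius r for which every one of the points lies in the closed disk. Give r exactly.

The required radius is the distance from (6, -4) to the farthest point.
Squared distances: 10, 169, 85.
Maximum is 169, attained at Q.
r = √169 = 13.

13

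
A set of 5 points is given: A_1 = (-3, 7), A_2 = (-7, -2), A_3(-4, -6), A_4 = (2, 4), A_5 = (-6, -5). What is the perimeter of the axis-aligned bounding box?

44

Width = max x − min x = 2 − (-7) = 9.
Height = max y − min y = 7 − (-6) = 13.
Perimeter = 2(9 + 13) = 44.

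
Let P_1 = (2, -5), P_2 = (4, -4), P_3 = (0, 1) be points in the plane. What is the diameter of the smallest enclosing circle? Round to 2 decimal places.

Side lengths²: P_1P_2² = 5, P_1P_3² = 40, P_2P_3² = 41.
Since P_2P_3² = 41 < 40 + 5 = 45, the triangle is acute, so the smallest enclosing circle is the circumcircle.
Circumcentre = (23/14, -25/14), r² = 1025/98.
Diameter = 2r = 2√(1025/98) ≈ 6.47.

6.47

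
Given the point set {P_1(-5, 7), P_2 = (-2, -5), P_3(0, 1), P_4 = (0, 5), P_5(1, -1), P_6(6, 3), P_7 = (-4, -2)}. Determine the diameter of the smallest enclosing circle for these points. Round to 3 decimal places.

13.650

The minimum enclosing circle is determined by three boundary points: P_1, P_2, P_6.
Their circumcentre is (-0.7, 1.7) with r² = 46.58.
The farthest remaining point P_7 is at distance² 24.58 ≤ 46.58.
Diameter = 2r = 2√(46.58) ≈ 13.650.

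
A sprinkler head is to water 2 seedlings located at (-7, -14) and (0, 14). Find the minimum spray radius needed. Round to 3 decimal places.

14.431

The smallest circle enclosing two points has them as diameter endpoints.
Centre = midpoint = (-3.5, 0); r² = |(-7, -14)−(0, 14)|²/4 = 833/4 = 208.25.
r = √(208.25) ≈ 14.431.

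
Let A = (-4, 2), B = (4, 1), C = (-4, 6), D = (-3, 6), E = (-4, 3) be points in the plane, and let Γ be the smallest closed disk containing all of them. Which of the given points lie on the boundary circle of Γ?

B, C

By Welzl's lemma the MEC is supported by two points (diametrically opposite) or three points (on a circumcircle).
The farthest pair is B–C with squared distance 89. The circle on this segment as diameter has centre (0, 3.5) and r² = 89/4 = 22.25.
Check A: distance² to centre = 18.25 ≤ 22.25, so it lies inside.
All remaining points lie in this disk, and no smaller disk contains both endpoints, so this is the minimum enclosing circle.
The points at distance exactly r from the centre are B, C — 2 points.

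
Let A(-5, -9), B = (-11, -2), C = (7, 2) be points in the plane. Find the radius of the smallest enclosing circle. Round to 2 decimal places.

Side lengths²: AB² = 85, AC² = 265, BC² = 340.
Since BC² = 340 < 265 + 85 = 350, the triangle is acute, so the smallest enclosing circle is the circumcircle.
Circumcentre = (-29/15, -0.3), r² = 15317/180.
r = √(15317/180) ≈ 9.22.

9.22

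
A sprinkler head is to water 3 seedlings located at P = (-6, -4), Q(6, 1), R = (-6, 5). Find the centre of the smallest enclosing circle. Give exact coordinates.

(-5/6, 0.5)

Side lengths²: PQ² = 169, PR² = 81, QR² = 160.
Since PQ² = 169 < 160 + 81 = 241, the triangle is acute, so the smallest enclosing circle is the circumcircle.
Circumcentre = (-5/6, 0.5), r² = 845/18.
Centre = (-5/6, 0.5).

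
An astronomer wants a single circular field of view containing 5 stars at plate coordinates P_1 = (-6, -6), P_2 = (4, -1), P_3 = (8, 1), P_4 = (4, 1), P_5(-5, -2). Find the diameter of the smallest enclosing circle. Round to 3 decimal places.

A smallest enclosing disk is always determined by at most three of the input points on its boundary.
The farthest pair is P_1–P_3 with squared distance 245. The circle on this segment as diameter has centre (1, -2.5) and r² = 245/4 = 61.25.
Check P_2: distance² to centre = 11.25 ≤ 61.25, so it lies inside.
All remaining points lie in this disk, and no smaller disk contains both endpoints, so this is the minimum enclosing circle.
Diameter = 2r = 2√(61.25) ≈ 15.652.

15.652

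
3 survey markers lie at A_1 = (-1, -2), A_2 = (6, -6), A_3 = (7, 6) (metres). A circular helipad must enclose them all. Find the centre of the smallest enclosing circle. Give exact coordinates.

(107/22, 3/22)

Side lengths²: A_1A_2² = 65, A_1A_3² = 128, A_2A_3² = 145.
Since A_2A_3² = 145 < 128 + 65 = 193, the triangle is acute, so the smallest enclosing circle is the circumcircle.
Circumcentre = (107/22, 3/22), r² = 9425/242.
Centre = (107/22, 3/22).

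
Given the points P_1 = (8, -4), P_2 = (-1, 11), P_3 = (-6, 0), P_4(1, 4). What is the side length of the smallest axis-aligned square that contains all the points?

The bounding box has width 14 and height 15.
An axis-aligned square enclosing the set must have side ≥ max(width, height).
So the minimum side is max(14, 15) = 15.

15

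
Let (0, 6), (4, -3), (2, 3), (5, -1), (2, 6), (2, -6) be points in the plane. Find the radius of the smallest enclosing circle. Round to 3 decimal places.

The minimum enclosing circle of a finite set is fixed by two of the points (as a diameter) or three (as a circumcircle).
The farthest pair is (0, 6)–(2, -6) with squared distance 148. The circle on this segment as diameter has centre (1, 0) and r² = 148/4 = 37.
Check (4, -3): distance² to centre = 18 ≤ 37, so it lies inside.
All remaining points lie in this disk, and no smaller disk contains both endpoints, so this is the minimum enclosing circle.
r = √37 ≈ 6.083.

6.083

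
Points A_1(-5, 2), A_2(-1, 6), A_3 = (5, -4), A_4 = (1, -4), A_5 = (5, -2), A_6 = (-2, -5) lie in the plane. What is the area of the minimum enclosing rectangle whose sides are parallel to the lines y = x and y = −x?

96

In coordinates u = x + y, v = x − y the rectangle is axis-aligned; the map (x,y)→(u,v) scales areas by 2.
u-values: -3, 5, 1, -3, 3, -7; range = 5 − (-7) = 12.
v-values: -7, -7, 9, 5, 7, 3; range = 9 − (-7) = 16.
Area = (12 × 16) / 2 = 96.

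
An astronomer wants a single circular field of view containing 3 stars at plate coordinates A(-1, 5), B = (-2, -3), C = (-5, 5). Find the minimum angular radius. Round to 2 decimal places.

4.31

Side lengths²: AB² = 65, AC² = 16, BC² = 73.
Since BC² = 73 < 65 + 16 = 81, the triangle is acute, so the smallest enclosing circle is the circumcircle.
Circumcentre = (-3, 1.1875), r² = 18.53515625.
r = √(18.53515625) ≈ 4.31.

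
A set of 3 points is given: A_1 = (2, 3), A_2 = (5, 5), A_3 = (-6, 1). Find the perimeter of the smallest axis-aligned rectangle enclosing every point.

30

Width = max x − min x = 5 − (-6) = 11.
Height = max y − min y = 5 − 1 = 4.
Perimeter = 2(11 + 4) = 30.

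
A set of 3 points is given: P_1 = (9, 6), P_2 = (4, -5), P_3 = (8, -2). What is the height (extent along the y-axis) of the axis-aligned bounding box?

max y = 6, min y = -5, so height = 11.

11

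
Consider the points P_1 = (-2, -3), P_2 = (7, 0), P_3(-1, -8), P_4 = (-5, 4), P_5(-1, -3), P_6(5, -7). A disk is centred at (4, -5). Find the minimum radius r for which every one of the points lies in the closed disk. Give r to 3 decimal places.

12.728

The required radius is the distance from (4, -5) to the farthest point.
Squared distances: 40, 34, 34, 162, 29, 5.
Maximum is 162, attained at P_4.
r = √162 ≈ 12.728.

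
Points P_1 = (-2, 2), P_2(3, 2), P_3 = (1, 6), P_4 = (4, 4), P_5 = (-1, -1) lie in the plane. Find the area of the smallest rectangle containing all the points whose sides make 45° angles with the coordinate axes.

30

In coordinates u = x + y, v = x − y the rectangle is axis-aligned; the map (x,y)→(u,v) scales areas by 2.
u-values: 0, 5, 7, 8, -2; range = 8 − (-2) = 10.
v-values: -4, 1, -5, 0, 0; range = 1 − (-5) = 6.
Area = (10 × 6) / 2 = 30.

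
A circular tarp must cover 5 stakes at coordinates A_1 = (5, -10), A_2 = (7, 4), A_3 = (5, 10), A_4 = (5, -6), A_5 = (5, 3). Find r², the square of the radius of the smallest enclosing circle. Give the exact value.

A smallest enclosing disk is always determined by at most three of the input points on its boundary.
The farthest pair is A_1–A_3 with squared distance 400. The circle on this segment as diameter has centre (5, 0) and r² = 400/4 = 100.
Check A_2: distance² to centre = 20 ≤ 100, so it lies inside.
All remaining points lie in this disk, and no smaller disk contains both endpoints, so this is the minimum enclosing circle.

100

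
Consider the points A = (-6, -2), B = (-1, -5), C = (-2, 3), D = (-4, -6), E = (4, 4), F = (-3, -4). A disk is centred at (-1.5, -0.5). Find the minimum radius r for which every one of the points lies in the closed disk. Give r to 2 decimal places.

The required radius is the distance from (-1.5, -0.5) to the farthest point.
Squared distances: 22.5, 20.5, 12.5, 36.5, 50.5, 14.5.
Maximum is 50.5, attained at E.
r = √(50.5) ≈ 7.11.

7.11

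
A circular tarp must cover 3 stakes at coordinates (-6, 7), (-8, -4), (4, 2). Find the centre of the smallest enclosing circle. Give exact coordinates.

Call the three points A, B, C in the order given.
Side lengths²: AB² = 125, AC² = 125, BC² = 180.
Since BC² = 180 < 125 + 125 = 250, the triangle is acute, so the smallest enclosing circle is the circumcircle.
Circumcentre = (-2.875, 0.75), r² = 48.828125.
Centre = (-2.875, 0.75).

(-2.875, 0.75)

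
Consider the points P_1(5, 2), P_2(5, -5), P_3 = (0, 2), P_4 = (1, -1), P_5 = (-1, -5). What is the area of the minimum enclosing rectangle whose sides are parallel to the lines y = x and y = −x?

In coordinates u = x + y, v = x − y the rectangle is axis-aligned; the map (x,y)→(u,v) scales areas by 2.
u-values: 7, 0, 2, 0, -6; range = 7 − (-6) = 13.
v-values: 3, 10, -2, 2, 4; range = 10 − (-2) = 12.
Area = (13 × 12) / 2 = 78.

78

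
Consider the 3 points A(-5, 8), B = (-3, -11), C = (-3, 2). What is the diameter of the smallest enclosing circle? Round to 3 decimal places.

Side lengths²: AB² = 365, AC² = 40, BC² = 169.
Since AB² = 365 ≥ 169 + 40 = 209, the angle opposite AB is not acute, so the smallest enclosing circle has AB as diameter.
Centre = midpoint of AB = (-4, -1.5), r² = 365/4 = 91.25.
Diameter = 2r = 2√(91.25) ≈ 19.105.

19.105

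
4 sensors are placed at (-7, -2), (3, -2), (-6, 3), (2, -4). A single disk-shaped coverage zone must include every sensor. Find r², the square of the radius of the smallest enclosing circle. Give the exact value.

28.25

The minimum enclosing circle of a finite set is fixed by two of the points (as a diameter) or three (as a circumcircle).
The farthest pair is (-6, 3)–(2, -4) with squared distance 113. The circle on this segment as diameter has centre (-2, -0.5) and r² = 113/4 = 28.25.
Check (-7, -2): distance² to centre = 27.25 ≤ 28.25, so it lies inside.
All remaining points lie in this disk, and no smaller disk contains both endpoints, so this is the minimum enclosing circle.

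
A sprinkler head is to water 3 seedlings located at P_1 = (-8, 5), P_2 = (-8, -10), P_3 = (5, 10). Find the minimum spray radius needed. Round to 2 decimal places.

11.93

Side lengths²: P_1P_2² = 225, P_1P_3² = 194, P_2P_3² = 569.
Since P_2P_3² = 569 ≥ 225 + 194 = 419, the angle opposite P_2P_3 is not acute, so the smallest enclosing circle has P_2P_3 as diameter.
Centre = midpoint of P_2P_3 = (-1.5, 0), r² = 569/4 = 142.25.
r = √(142.25) ≈ 11.93.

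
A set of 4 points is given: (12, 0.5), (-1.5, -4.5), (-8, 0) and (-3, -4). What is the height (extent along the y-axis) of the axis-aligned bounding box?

max y = 0.5, min y = -4.5, so height = 5.

5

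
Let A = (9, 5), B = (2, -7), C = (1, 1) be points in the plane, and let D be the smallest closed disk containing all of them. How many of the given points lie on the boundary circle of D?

Side lengths²: AB² = 193, AC² = 80, BC² = 65.
Since AB² = 193 ≥ 80 + 65 = 145, the angle opposite AB is not acute, so the smallest enclosing circle has AB as diameter.
Centre = midpoint of AB = (5.5, -1), r² = 193/4 = 48.25.
The points at distance exactly r from the centre are A, B — 2 points.

2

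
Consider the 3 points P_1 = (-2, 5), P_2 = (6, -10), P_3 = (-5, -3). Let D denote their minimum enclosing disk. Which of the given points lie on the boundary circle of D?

P_1, P_2

Side lengths²: P_1P_2² = 289, P_1P_3² = 73, P_2P_3² = 170.
Since P_1P_2² = 289 ≥ 170 + 73 = 243, the angle opposite P_1P_2 is not acute, so the smallest enclosing circle has P_1P_2 as diameter.
Centre = midpoint of P_1P_2 = (2, -2.5), r² = 289/4 = 72.25.
The points at distance exactly r from the centre are P_1, P_2 — 2 points.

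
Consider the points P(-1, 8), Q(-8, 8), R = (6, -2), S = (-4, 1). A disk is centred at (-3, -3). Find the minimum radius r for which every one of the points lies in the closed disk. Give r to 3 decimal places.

The required radius is the distance from (-3, -3) to the farthest point.
Squared distances: 125, 146, 82, 17.
Maximum is 146, attained at Q.
r = √146 ≈ 12.083.

12.083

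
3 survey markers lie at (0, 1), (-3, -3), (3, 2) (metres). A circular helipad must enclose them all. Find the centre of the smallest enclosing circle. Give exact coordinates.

Call the three points A, B, C in the order given.
Side lengths²: AB² = 25, AC² = 10, BC² = 61.
Since BC² = 61 ≥ 25 + 10 = 35, the angle opposite BC is not acute, so the smallest enclosing circle has BC as diameter.
Centre = midpoint of BC = (0, -0.5), r² = 61/4 = 15.25.
Centre = (0, -0.5).

(0, -0.5)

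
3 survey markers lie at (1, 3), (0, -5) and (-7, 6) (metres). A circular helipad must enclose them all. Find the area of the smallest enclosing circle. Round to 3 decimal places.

133.518

Call the three points A, B, C in the order given.
Side lengths²: AB² = 65, AC² = 73, BC² = 170.
Since BC² = 170 ≥ 73 + 65 = 138, the angle opposite BC is not acute, so the smallest enclosing circle has BC as diameter.
Centre = midpoint of BC = (-3.5, 0.5), r² = 170/4 = 42.5.
Area = π·r² = π·42.5 ≈ 133.518.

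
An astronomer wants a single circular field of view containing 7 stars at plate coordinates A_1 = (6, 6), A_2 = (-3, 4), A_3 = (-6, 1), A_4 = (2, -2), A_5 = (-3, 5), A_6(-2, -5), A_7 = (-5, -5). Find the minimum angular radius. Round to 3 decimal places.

The farthest pair is A_1–A_7 with squared distance 242. The circle on this segment as diameter has centre (0.5, 0.5) and r² = 242/4 = 60.5.
Check A_2: distance² to centre = 24.5 ≤ 60.5, so it lies inside.
All remaining points lie in this disk, and no smaller disk contains both endpoints, so this is the minimum enclosing circle.
r = √(60.5) ≈ 7.778.

7.778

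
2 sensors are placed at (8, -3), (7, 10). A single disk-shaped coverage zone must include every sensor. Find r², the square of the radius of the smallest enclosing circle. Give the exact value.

The smallest circle enclosing two points has them as diameter endpoints.
Centre = midpoint = (7.5, 3.5); r² = |(8, -3)−(7, 10)|²/4 = 170/4 = 42.5.

42.5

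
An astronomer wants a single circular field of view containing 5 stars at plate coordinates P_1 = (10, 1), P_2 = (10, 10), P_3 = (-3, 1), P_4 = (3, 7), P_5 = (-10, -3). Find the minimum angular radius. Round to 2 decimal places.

By Welzl's lemma the MEC is supported by two points (diametrically opposite) or three points (on a circumcircle).
The farthest pair is P_2–P_5 with squared distance 569. The circle on this segment as diameter has centre (0, 3.5) and r² = 569/4 = 142.25.
Check P_1: distance² to centre = 106.25 ≤ 142.25, so it lies inside.
All remaining points lie in this disk, and no smaller disk contains both endpoints, so this is the minimum enclosing circle.
r = √(142.25) ≈ 11.93.

11.93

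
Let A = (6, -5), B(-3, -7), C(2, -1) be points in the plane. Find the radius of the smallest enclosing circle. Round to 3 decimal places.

4.629

Side lengths²: AB² = 85, AC² = 32, BC² = 61.
Since AB² = 85 < 61 + 32 = 93, the triangle is acute, so the smallest enclosing circle is the circumcircle.
Circumcentre = (31/22, -123/22), r² = 5185/242.
r = √(5185/242) ≈ 4.629.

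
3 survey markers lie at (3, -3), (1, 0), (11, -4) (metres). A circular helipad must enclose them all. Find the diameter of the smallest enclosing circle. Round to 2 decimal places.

Call the three points A, B, C in the order given.
Side lengths²: AB² = 13, AC² = 65, BC² = 116.
Since BC² = 116 ≥ 65 + 13 = 78, the angle opposite BC is not acute, so the smallest enclosing circle has BC as diameter.
Centre = midpoint of BC = (6, -2), r² = 116/4 = 29.
Diameter = 2r = 2√29 ≈ 10.77.

10.77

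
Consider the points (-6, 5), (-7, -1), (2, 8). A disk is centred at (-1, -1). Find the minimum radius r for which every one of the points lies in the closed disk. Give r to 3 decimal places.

The required radius is the distance from (-1, -1) to the farthest point.
Squared distances: 61, 36, 90.
Maximum is 90, attained at (2, 8).
r = √90 ≈ 9.487.

9.487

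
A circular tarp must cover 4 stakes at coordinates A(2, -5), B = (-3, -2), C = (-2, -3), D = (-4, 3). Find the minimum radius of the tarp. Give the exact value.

5

By Welzl's lemma the MEC is supported by two points (diametrically opposite) or three points (on a circumcircle).
The farthest pair is A–D with squared distance 100. The circle on this segment as diameter has centre (-1, -1) and r² = 100/4 = 25.
Check B: distance² to centre = 5 ≤ 25, so it lies inside.
All remaining points lie in this disk, and no smaller disk contains both endpoints, so this is the minimum enclosing circle.
r = √25 = 5.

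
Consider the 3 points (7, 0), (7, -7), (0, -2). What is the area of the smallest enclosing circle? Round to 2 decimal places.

62.86

Call the three points A, B, C in the order given.
Side lengths²: AB² = 49, AC² = 53, BC² = 74.
Since BC² = 74 < 53 + 49 = 102, the triangle is acute, so the smallest enclosing circle is the circumcircle.
Circumcentre = (59/14, -3.5), r² = 1961/98.
Area = π·r² = π·1961/98 ≈ 62.86.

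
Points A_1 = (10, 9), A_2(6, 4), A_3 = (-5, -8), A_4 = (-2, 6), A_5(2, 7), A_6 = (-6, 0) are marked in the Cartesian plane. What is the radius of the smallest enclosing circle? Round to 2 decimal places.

11.34

The farthest pair is A_1–A_3 with squared distance 514. The circle on this segment as diameter has centre (2.5, 0.5) and r² = 514/4 = 128.5.
Check A_2: distance² to centre = 24.5 ≤ 128.5, so it lies inside.
All remaining points lie in this disk, and no smaller disk contains both endpoints, so this is the minimum enclosing circle.
r = √(128.5) ≈ 11.34.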